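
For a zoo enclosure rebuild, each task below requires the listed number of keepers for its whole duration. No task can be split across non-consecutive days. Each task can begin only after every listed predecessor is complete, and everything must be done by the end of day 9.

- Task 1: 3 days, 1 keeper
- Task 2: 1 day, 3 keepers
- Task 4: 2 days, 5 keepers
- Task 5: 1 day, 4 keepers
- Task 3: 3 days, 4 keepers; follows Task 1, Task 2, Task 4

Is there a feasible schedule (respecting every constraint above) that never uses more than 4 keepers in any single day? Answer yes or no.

no

The minimum achievable peak is 5; 4 < 5, so no feasible schedule stays within the cap.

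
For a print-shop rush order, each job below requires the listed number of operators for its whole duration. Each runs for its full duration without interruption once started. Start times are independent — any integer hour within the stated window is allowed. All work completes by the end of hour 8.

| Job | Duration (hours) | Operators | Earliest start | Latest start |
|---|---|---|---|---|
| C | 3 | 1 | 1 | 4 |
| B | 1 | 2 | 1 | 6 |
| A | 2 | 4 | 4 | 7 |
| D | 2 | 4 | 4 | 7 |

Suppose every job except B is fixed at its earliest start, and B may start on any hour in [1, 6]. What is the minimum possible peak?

8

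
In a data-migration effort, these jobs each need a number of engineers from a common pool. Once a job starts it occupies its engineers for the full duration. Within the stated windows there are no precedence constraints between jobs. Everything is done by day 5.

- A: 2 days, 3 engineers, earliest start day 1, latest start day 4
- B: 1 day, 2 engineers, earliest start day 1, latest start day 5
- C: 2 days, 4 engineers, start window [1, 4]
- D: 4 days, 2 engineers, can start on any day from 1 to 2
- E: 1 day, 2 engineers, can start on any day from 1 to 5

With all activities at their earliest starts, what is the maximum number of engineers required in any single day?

Early-start schedule: A@1, B@1, C@1, D@1, E@1.
Load per day: day 1: 13, day 2: 9, day 3: 2, day 4: 2, day 5: 0.
Peak is 13.

13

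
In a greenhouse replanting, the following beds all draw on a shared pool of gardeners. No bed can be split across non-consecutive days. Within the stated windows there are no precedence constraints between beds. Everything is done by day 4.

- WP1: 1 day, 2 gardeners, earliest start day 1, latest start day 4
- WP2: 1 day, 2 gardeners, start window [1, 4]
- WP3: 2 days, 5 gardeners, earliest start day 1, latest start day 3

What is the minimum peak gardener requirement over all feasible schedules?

5

Early-start (WP1@1, WP2@1, WP3@1) gives peak 9: d1:9  d2:5  d3:0  d4:0.
Shift WP3→2.
Schedule WP1@1, WP2@1, WP3@2: d1:4  d2:5  d3:5  d4:0 — peak 5.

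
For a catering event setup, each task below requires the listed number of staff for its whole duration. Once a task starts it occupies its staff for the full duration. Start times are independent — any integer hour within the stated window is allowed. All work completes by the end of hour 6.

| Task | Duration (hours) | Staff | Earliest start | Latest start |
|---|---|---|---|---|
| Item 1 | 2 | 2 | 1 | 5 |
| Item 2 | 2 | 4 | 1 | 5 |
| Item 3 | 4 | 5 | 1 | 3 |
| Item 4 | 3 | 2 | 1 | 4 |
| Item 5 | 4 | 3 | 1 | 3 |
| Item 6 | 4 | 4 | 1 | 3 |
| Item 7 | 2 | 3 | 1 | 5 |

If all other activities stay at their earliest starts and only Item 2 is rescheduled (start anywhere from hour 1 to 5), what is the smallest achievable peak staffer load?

Item 2@1: h1:23  h2:23  h3:14  h4:12  h5:0  h6:0 → peak 23
Item 2@2: h1:19  h2:23  h3:18  h4:12  h5:0  h6:0 → peak 23
Item 2@3: h1:19  h2:19  h3:18  h4:16  h5:0  h6:0 → peak 19
Item 2@4: h1:19  h2:19  h3:14  h4:16  h5:4  h6:0 → peak 19
Item 2@5: h1:19  h2:19  h3:14  h4:12  h5:4  h6:4 → peak 19
Best is Item 2@3, peak 19.

19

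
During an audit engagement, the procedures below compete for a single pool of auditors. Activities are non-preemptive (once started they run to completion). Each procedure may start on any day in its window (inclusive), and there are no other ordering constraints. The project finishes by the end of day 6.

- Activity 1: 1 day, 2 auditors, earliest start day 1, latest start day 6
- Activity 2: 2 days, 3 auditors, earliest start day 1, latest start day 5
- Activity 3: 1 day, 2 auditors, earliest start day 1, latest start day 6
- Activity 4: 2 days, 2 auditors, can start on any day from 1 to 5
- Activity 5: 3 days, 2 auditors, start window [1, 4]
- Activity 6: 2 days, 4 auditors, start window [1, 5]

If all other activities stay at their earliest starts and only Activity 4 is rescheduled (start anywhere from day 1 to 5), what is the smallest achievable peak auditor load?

13

Activity 4@1: d1:15  d2:11  d3:2  d4:0  d5:0  d6:0 → peak 15
Activity 4@2: d1:13  d2:11  d3:4  d4:0  d5:0  d6:0 → peak 13
Activity 4@3: d1:13  d2:9  d3:4  d4:2  d5:0  d6:0 → peak 13
Activity 4@4: d1:13  d2:9  d3:2  d4:2  d5:2  d6:0 → peak 13
Activity 4@5: d1:13  d2:9  d3:2  d4:0  d5:2  d6:2 → peak 13
Best is Activity 4@2, peak 13.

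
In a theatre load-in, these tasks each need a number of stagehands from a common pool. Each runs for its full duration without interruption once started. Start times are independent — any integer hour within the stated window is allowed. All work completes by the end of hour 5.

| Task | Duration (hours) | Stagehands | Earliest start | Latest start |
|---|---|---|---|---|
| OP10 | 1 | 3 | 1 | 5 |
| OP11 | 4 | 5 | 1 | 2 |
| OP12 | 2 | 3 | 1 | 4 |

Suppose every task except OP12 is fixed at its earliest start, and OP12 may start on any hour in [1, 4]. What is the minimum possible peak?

OP12@1: h1:11  h2:8  h3:5  h4:5  h5:0 → peak 11
OP12@2: h1:8  h2:8  h3:8  h4:5  h5:0 → peak 8
OP12@3: h1:8  h2:5  h3:8  h4:8  h5:0 → peak 8
OP12@4: h1:8  h2:5  h3:5  h4:8  h5:3 → peak 8
Best is OP12@2, peak 8.

8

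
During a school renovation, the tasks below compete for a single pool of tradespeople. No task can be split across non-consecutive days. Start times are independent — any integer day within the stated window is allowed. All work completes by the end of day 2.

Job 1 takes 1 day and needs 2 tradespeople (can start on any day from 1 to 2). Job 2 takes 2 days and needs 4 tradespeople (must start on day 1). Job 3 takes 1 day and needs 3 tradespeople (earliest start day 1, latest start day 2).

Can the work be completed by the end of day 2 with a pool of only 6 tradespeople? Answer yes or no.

no

Total tradesperson-days = 13; over 2 days the average is 13/2 > 6, so some day must exceed 6.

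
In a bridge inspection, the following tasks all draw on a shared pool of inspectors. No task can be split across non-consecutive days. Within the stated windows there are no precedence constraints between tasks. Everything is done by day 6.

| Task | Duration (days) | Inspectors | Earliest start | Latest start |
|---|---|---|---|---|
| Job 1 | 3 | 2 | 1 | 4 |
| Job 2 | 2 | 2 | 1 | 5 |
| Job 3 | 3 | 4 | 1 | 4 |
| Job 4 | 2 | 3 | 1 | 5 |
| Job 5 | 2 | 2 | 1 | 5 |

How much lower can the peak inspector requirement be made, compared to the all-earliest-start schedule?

Early-start peak: d1:13  d2:13  d3:6  d4:0  d5:0  d6:0 ⇒ 13.
Leveled (Job 1@1, Job 2@3, Job 3@4, Job 4@1, Job 5@5): d1:5  d2:5  d3:4  d4:6  d5:6  d6:6 ⇒ 6.
Reduction 13 − 6 = 7.

7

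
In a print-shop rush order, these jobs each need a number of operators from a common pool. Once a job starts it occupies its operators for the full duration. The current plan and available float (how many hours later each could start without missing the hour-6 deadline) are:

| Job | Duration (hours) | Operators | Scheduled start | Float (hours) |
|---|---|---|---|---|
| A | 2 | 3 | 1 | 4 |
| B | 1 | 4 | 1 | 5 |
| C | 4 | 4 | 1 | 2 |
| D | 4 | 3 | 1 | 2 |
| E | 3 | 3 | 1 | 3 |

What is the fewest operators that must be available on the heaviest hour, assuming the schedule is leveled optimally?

Early-start (A@1, B@1, C@1, D@1, E@1) gives peak 17: h1:17  h2:13  h3:10  h4:7  h5:0  h6:0.
Shift C→2, E→3.
Schedule A@1, B@1, C@2, D@1, E@3: h1:10  h2:10  h3:10  h4:10  h5:7  h6:0 — peak 10.

10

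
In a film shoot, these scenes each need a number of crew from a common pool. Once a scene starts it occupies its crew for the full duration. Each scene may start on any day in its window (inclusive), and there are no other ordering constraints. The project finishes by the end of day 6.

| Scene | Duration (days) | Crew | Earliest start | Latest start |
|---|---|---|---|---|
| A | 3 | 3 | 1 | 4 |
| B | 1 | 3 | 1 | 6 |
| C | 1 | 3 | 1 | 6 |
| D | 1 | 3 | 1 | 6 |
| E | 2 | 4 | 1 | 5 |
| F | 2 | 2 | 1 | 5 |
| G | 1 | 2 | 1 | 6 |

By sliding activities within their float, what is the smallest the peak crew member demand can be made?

Early-start (A@1, B@1, C@1, D@1, E@1, F@1, G@1) gives peak 20: d1:20  d2:9  d3:3  d4:0  d5:0  d6:0.
Shift C→2, D→3, E→4, F→4, G→6.
Schedule A@1, B@1, C@2, D@3, E@4, F@4, G@6: d1:6  d2:6  d3:6  d4:6  d5:6  d6:2 — peak 6.
Total crew member-days = 32 over 6 days ⇒ peak ≥ ⌈32/6⌉ = 6, so 6 is optimal.

6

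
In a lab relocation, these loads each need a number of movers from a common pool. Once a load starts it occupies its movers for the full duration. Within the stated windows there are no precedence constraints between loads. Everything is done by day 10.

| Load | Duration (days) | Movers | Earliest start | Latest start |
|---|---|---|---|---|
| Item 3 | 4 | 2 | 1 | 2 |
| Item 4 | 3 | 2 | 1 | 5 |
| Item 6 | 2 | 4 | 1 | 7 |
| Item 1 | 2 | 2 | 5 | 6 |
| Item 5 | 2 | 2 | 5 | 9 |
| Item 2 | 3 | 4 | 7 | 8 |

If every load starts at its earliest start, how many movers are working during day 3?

4

At early start, day 3 has: Item 3, Item 4.
Demand: 2 + 2 = 4.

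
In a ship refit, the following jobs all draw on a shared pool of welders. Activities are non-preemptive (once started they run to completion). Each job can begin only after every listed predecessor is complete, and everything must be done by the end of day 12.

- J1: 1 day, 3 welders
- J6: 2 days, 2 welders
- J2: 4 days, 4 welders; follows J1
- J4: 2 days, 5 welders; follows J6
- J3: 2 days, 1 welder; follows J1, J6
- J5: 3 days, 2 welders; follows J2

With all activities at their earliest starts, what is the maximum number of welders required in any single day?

Early-start schedule: J1@1, J6@1, J2@2, J4@3, J3@3, J5@6.
Load per day: day 1: 5, day 2: 6, day 3: 10, day 4: 10, day 5: 4, day 6: 2, day 7: 2, day 8: 2, day 9: 0, day 10: 0, day 11: 0, day 12: 0.
Peak is 10.

10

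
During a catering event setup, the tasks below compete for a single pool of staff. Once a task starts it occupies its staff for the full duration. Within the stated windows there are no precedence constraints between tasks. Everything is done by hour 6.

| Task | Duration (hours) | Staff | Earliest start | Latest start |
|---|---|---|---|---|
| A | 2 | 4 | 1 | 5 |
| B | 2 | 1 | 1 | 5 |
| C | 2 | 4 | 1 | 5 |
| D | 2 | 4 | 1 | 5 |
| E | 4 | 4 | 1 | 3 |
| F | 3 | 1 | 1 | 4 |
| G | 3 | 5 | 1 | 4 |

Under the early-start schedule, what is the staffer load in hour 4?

4

At early start, hour 4 has: E.
Demand: 4 = 4.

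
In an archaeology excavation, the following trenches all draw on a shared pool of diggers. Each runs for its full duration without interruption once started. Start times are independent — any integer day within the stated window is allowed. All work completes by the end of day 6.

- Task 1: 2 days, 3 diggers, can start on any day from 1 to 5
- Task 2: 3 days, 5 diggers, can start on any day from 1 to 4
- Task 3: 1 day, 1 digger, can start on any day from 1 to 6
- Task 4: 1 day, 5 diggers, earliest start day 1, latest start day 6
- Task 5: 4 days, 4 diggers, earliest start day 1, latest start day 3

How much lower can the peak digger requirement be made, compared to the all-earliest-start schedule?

Early-start peak: d1:18  d2:12  d3:9  d4:4  d5:0  d6:0 ⇒ 18.
Leveled (Task 1@1, Task 2@1, Task 3@1, Task 4@4, Task 5@3): d1:9  d2:8  d3:9  d4:9  d5:4  d6:4 ⇒ 9.
Reduction 18 − 9 = 9.

9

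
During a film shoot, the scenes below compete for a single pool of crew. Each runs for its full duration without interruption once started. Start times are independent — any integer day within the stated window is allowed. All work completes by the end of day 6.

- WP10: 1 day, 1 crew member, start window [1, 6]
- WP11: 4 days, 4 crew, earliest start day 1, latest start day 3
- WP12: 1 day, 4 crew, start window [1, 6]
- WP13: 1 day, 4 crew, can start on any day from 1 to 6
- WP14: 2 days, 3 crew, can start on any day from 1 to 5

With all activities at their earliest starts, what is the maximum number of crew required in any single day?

Early-start schedule: WP10@1, WP11@1, WP12@1, WP13@1, WP14@1.
Load per day: day 1: 16, day 2: 7, day 3: 4, day 4: 4, day 5: 0, day 6: 0.
Peak is 16.

16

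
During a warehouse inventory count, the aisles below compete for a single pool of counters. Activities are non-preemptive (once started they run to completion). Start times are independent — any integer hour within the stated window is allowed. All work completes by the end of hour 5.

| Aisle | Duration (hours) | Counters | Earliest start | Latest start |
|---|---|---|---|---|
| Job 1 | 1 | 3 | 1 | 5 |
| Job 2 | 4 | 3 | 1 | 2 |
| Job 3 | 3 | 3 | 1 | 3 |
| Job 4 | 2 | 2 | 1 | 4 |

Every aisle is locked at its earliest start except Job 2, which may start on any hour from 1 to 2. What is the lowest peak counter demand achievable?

Job 2@1: h1:11  h2:8  h3:6  h4:3  h5:0 → peak 11
Job 2@2: h1:8  h2:8  h3:6  h4:3  h5:3 → peak 8
Best is Job 2@2, peak 8.

8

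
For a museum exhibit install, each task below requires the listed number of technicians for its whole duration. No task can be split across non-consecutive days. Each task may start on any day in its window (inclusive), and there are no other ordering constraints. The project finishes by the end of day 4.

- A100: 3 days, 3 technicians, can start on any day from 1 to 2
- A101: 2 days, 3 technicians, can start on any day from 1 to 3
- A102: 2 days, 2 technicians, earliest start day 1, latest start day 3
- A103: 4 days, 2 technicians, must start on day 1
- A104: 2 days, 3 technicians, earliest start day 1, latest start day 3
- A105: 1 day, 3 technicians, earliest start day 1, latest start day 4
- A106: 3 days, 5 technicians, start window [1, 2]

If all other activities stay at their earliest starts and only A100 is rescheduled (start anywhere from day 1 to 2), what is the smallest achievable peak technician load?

18

A100@1: d1:21  d2:18  d3:10  d4:2 → peak 21
A100@2: d1:18  d2:18  d3:10  d4:5 → peak 18
Best is A100@2, peak 18.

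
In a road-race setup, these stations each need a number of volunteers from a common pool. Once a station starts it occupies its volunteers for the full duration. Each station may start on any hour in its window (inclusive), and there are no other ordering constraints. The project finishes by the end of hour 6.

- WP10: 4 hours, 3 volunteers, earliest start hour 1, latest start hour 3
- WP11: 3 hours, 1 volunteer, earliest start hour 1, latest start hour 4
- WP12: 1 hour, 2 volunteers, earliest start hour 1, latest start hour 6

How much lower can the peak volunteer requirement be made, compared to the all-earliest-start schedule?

Early-start peak: h1:6  h2:4  h3:4  h4:3  h5:0  h6:0 ⇒ 6.
Leveled (WP10@1, WP11@1, WP12@5): h1:4  h2:4  h3:4  h4:3  h5:2  h6:0 ⇒ 4.
Reduction 6 − 4 = 2.

2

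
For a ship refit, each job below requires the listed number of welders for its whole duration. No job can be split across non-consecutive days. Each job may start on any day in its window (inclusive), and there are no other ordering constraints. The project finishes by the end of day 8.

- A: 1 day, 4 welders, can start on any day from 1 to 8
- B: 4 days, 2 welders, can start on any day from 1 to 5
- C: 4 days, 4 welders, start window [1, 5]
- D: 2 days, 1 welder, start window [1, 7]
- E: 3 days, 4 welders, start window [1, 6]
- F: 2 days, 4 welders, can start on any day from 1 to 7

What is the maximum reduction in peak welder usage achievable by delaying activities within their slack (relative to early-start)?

Early-start peak: d1:19  d2:15  d3:10  d4:6  d5:0  d6:0  d7:0  d8:0 ⇒ 19.
Leveled (A@1, B@1, C@2, D@1, E@5, F@6): d1:7  d2:7  d3:6  d4:6  d5:8  d6:8  d7:8  d8:0 ⇒ 8.
Reduction 19 − 8 = 11.

11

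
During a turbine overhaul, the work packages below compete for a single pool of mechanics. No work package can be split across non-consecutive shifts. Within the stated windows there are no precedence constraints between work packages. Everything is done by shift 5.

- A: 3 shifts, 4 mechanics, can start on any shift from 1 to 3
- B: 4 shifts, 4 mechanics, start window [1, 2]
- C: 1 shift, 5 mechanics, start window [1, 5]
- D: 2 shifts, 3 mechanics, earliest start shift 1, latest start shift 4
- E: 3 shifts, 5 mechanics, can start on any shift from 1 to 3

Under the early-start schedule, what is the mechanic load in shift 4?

4

At early start, shift 4 has: B.
Demand: 4 = 4.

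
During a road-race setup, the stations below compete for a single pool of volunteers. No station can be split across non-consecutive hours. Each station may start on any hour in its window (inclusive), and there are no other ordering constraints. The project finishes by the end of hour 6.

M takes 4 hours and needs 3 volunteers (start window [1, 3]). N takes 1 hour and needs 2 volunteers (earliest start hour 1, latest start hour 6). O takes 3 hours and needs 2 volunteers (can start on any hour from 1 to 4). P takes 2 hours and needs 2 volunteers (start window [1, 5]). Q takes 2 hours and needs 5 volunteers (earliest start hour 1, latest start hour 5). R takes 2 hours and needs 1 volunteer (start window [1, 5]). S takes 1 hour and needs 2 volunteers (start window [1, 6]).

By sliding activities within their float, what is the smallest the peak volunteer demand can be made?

7

Early-start (M@1, N@1, O@1, P@1, Q@1, R@1, S@1) gives peak 17: h1:17  h2:13  h3:5  h4:3  h5:0  h6:0.
Shift P→2, Q→5, R→4, S→4.
Schedule M@1, N@1, O@1, P@2, Q@5, R@4, S@4: h1:7  h2:7  h3:7  h4:6  h5:6  h6:5 — peak 7.
Total volunteer-hours = 38 over 6 hours ⇒ peak ≥ ⌈38/6⌉ = 7, so 7 is optimal.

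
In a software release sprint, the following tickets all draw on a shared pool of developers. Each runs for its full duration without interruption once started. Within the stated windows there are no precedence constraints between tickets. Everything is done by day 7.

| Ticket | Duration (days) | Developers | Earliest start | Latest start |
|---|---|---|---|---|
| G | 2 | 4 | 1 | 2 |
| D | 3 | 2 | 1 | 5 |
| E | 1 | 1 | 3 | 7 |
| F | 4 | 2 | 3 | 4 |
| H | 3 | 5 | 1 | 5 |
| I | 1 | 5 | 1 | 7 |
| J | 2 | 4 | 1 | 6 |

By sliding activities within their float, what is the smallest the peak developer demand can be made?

Early-start (G@1, D@1, E@3, F@3, H@1, I@1, J@1) gives peak 20: d1:20  d2:15  d3:10  d4:2  d5:2  d6:2  d7:0.
Shift E→4, H→3, I→7, J→6.
Schedule G@1, D@1, E@4, F@3, H@3, I@7, J@6: d1:6  d2:6  d3:9  d4:8  d5:7  d6:6  d7:9 — peak 9.

9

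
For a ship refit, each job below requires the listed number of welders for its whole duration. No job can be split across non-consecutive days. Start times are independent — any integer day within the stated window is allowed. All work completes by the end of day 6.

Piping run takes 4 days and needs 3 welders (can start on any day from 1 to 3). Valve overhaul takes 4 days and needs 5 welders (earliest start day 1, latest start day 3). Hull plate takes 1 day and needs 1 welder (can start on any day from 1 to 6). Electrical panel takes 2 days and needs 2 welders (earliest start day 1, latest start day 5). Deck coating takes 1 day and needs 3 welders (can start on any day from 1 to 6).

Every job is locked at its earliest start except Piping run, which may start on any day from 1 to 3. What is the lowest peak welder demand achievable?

Piping run@1: d1:14  d2:10  d3:8  d4:8  d5:0  d6:0 → peak 14
Piping run@2: d1:11  d2:10  d3:8  d4:8  d5:3  d6:0 → peak 11
Piping run@3: d1:11  d2:7  d3:8  d4:8  d5:3  d6:3 → peak 11
Best is Piping run@2, peak 11.

11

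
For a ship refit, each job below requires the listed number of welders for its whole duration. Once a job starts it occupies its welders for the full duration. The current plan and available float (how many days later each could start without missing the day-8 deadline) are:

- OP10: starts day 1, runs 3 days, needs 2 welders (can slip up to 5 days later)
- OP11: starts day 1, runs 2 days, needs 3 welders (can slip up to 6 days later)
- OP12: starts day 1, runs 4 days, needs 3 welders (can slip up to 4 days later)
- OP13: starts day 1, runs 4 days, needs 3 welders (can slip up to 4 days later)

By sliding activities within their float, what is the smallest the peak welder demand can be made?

6

Early-start (OP10@1, OP11@1, OP12@1, OP13@1) gives peak 11: d1:11  d2:11  d3:8  d4:6  d5:0  d6:0  d7:0  d8:0.
Shift OP12→3, OP13→4.
Schedule OP10@1, OP11@1, OP12@3, OP13@4: d1:5  d2:5  d3:5  d4:6  d5:6  d6:6  d7:3  d8:0 — peak 6.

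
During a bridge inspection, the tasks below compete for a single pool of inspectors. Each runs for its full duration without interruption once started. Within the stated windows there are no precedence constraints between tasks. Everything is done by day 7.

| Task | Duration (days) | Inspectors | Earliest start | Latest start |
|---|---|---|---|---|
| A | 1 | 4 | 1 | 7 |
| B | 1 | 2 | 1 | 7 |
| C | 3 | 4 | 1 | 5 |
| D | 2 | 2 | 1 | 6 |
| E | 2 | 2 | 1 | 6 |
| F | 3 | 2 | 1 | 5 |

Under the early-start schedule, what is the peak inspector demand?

Early-start schedule: A@1, B@1, C@1, D@1, E@1, F@1.
Load per day: day 1: 16, day 2: 10, day 3: 6, day 4: 0, day 5: 0, day 6: 0, day 7: 0.
Peak is 16.

16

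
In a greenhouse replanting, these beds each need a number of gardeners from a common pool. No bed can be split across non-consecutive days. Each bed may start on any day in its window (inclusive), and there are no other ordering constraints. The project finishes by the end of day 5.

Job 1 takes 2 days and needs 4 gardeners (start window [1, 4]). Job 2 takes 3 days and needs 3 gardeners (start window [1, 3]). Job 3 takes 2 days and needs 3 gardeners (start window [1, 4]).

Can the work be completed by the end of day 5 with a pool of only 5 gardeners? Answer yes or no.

no

The minimum achievable peak is 6; 5 < 6, so no feasible schedule stays within the cap.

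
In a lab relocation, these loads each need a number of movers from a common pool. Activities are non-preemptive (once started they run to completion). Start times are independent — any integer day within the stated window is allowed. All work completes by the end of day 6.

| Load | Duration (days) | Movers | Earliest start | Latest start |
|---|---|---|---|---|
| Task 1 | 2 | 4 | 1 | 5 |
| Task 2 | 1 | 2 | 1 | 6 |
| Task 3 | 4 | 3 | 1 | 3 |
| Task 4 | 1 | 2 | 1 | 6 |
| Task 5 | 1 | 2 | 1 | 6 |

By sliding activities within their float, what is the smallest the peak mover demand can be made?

Early-start (Task 1@1, Task 2@1, Task 3@1, Task 4@1, Task 5@1) gives peak 13: d1:13  d2:7  d3:3  d4:3  d5:0  d6:0.
Shift Task 2→3, Task 3→3, Task 4→4, Task 5→5.
Schedule Task 1@1, Task 2@3, Task 3@3, Task 4@4, Task 5@5: d1:4  d2:4  d3:5  d4:5  d5:5  d6:3 — peak 5.
Total mover-days = 26 over 6 days ⇒ peak ≥ ⌈26/6⌉ = 5, so 5 is optimal.

5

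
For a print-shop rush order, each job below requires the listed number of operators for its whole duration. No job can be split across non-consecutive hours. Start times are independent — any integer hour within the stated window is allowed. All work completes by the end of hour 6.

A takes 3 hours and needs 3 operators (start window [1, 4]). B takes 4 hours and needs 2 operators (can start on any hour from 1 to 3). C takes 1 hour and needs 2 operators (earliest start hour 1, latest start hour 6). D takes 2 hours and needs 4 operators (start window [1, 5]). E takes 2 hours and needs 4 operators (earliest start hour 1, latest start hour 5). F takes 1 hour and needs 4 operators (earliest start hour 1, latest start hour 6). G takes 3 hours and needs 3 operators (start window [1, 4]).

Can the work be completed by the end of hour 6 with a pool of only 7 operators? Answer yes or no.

no

Total operator-hours = 48; over 6 hours the average is 48/6 > 7, so some hour must exceed 7.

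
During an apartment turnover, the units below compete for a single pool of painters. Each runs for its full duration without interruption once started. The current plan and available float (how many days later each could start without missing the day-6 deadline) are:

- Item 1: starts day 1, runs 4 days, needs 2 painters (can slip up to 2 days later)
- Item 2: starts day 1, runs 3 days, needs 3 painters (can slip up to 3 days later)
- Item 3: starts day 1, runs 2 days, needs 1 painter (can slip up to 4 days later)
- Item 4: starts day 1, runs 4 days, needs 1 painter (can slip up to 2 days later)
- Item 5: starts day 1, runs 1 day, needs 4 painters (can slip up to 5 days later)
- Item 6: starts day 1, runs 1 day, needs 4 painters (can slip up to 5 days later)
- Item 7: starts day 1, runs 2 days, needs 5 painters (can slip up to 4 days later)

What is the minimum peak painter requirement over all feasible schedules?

8

Early-start (Item 1@1, Item 2@1, Item 3@1, Item 4@1, Item 5@1, Item 6@1, Item 7@1) gives peak 20: d1:20  d2:12  d3:6  d4:3  d5:0  d6:0.
Shift Item 5→6, Item 6→6, Item 7→4.
Schedule Item 1@1, Item 2@1, Item 3@1, Item 4@1, Item 5@6, Item 6@6, Item 7@4: d1:7  d2:7  d3:6  d4:8  d5:5  d6:8 — peak 8.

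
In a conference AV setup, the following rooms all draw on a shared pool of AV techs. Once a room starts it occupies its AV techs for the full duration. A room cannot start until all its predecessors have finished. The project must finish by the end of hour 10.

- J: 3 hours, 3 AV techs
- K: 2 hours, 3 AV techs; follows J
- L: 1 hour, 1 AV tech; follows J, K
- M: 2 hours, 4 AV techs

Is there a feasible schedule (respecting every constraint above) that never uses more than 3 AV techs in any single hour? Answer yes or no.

The minimum achievable peak is 4; 3 < 4, so no feasible schedule stays within the cap.

no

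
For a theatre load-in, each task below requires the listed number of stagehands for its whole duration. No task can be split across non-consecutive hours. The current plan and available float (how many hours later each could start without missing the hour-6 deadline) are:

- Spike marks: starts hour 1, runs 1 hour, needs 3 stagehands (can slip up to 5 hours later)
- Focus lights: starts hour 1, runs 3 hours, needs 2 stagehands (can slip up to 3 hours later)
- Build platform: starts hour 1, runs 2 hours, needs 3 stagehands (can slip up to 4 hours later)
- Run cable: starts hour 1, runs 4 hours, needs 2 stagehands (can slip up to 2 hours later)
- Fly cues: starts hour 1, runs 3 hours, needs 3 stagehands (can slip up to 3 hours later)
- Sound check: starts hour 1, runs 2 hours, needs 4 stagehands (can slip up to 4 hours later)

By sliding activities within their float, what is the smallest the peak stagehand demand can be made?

Early-start (Spike marks@1, Focus lights@1, Build platform@1, Run cable@1, Fly cues@1, Sound check@1) gives peak 17: h1:17  h2:14  h3:7  h4:2  h5:0  h6:0.
Shift Build platform→2, Fly cues→4, Sound check→5.
Schedule Spike marks@1, Focus lights@1, Build platform@2, Run cable@1, Fly cues@4, Sound check@5: h1:7  h2:7  h3:7  h4:5  h5:7  h6:7 — peak 7.
Total stagehand-hours = 40 over 6 hours ⇒ peak ≥ ⌈40/6⌉ = 7, so 7 is optimal.

7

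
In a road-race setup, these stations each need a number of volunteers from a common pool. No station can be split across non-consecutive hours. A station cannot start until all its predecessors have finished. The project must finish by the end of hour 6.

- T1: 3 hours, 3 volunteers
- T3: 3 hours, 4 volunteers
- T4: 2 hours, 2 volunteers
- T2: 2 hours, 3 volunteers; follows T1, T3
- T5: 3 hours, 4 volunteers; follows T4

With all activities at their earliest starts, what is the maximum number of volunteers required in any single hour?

11

Early-start schedule: T1@1, T3@1, T4@1, T2@4, T5@3.
Load per hour: hour 1: 9, hour 2: 9, hour 3: 11, hour 4: 7, hour 5: 7, hour 6: 0.
Peak is 11.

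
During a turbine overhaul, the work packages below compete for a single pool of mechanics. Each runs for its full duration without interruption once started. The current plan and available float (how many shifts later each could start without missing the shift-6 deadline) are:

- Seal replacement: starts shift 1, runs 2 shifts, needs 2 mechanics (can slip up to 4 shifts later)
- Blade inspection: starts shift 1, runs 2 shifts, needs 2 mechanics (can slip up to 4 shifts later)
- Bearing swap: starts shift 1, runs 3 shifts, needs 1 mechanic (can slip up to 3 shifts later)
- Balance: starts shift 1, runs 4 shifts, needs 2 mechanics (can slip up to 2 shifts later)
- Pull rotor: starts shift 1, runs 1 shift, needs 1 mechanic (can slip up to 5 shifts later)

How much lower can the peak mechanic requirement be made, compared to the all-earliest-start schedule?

Early-start peak: s1:8  s2:7  s3:3  s4:2  s5:0  s6:0 ⇒ 8.
Leveled (Seal replacement@1, Blade inspection@1, Bearing swap@3, Balance@3, Pull rotor@3): s1:4  s2:4  s3:4  s4:3  s5:3  s6:2 ⇒ 4.
Reduction 8 − 4 = 4.

4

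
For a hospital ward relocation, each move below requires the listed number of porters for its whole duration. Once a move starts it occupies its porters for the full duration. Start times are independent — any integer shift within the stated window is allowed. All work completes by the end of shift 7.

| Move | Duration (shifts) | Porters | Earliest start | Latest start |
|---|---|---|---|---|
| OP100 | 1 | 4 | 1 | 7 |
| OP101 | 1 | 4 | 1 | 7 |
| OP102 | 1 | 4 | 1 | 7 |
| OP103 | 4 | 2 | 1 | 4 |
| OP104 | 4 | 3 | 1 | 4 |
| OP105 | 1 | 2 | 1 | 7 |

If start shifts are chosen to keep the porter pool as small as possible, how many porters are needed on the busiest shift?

Early-start (OP100@1, OP101@1, OP102@1, OP103@1, OP104@1, OP105@1) gives peak 19: s1:19  s2:5  s3:5  s4:5  s5:0  s6:0  s7:0.
Shift OP101→2, OP102→3, OP104→4, OP105→5.
Schedule OP100@1, OP101@2, OP102@3, OP103@1, OP104@4, OP105@5: s1:6  s2:6  s3:6  s4:5  s5:5  s6:3  s7:3 — peak 6.

6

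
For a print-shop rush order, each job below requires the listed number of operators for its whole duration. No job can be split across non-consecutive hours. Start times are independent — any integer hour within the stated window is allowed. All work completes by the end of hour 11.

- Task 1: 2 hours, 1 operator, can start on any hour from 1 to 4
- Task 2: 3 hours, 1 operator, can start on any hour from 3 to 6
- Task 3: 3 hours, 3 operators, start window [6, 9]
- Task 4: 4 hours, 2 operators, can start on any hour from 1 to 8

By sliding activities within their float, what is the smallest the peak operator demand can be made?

3

Schedule Task 1@1, Task 2@3, Task 3@6, Task 4@1: h1:3  h2:3  h3:3  h4:3  h5:1  h6:3  h7:3  h8:3  h9:0  h10:0  h11:0 — peak 3.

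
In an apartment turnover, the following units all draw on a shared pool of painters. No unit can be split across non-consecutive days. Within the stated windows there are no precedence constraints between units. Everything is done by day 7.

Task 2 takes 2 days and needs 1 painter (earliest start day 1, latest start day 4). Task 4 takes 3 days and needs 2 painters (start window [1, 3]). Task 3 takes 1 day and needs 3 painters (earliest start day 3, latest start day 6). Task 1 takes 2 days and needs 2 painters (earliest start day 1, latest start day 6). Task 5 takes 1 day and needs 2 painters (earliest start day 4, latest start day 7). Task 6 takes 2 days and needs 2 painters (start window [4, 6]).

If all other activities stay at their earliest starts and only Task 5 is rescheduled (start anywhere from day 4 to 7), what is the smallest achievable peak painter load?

5

Task 5@4: d1:5  d2:5  d3:5  d4:4  d5:2  d6:0  d7:0 → peak 5
Task 5@5: d1:5  d2:5  d3:5  d4:2  d5:4  d6:0  d7:0 → peak 5
Task 5@6: d1:5  d2:5  d3:5  d4:2  d5:2  d6:2  d7:0 → peak 5
Task 5@7: d1:5  d2:5  d3:5  d4:2  d5:2  d6:0  d7:2 → peak 5
Best is Task 5@4, peak 5.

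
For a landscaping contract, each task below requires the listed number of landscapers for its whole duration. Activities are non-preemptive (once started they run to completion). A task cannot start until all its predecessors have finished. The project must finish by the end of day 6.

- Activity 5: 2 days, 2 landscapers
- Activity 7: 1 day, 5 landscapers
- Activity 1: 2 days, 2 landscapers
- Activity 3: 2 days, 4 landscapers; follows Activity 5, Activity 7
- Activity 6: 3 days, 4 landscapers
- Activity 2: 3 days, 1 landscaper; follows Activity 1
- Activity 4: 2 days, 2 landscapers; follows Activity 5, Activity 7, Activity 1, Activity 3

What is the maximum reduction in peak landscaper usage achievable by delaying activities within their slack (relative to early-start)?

4

Early-start peak: d1:13  d2:8  d3:9  d4:5  d5:3  d6:2 ⇒ 13.
Leveled (Activity 5@1, Activity 7@1, Activity 1@1, Activity 3@3, Activity 6@2, Activity 2@3, Activity 4@5): d1:9  d2:8  d3:9  d4:9  d5:3  d6:2 ⇒ 9.
Reduction 13 − 9 = 4.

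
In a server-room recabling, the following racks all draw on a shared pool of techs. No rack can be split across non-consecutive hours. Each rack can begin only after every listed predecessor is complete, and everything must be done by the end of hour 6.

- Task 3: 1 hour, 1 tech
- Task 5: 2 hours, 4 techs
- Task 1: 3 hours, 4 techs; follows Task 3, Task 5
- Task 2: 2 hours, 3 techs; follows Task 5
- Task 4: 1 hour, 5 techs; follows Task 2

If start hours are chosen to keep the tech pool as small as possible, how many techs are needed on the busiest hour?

Early-start (Task 3@1, Task 5@1, Task 1@3, Task 2@3, Task 4@5) gives peak 9: h1:5  h2:4  h3:7  h4:7  h5:9  h6:0.
Shift Task 4→6.
Schedule Task 3@1, Task 5@1, Task 1@3, Task 2@3, Task 4@6: h1:5  h2:4  h3:7  h4:7  h5:4  h6:5 — peak 7.
No arrangement of the 18 feasible schedules does better.

7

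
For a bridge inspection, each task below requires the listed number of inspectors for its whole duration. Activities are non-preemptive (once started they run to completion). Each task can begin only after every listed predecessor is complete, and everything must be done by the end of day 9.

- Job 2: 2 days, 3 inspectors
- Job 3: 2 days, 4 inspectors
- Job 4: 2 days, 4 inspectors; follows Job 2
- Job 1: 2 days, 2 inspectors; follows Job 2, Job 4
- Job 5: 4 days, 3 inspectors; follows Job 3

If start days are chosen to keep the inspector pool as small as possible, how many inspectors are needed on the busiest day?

7

Schedule Job 2@1, Job 3@1, Job 4@3, Job 1@5, Job 5@3: d1:7  d2:7  d3:7  d4:7  d5:5  d6:5  d7:0  d8:0  d9:0 — peak 7.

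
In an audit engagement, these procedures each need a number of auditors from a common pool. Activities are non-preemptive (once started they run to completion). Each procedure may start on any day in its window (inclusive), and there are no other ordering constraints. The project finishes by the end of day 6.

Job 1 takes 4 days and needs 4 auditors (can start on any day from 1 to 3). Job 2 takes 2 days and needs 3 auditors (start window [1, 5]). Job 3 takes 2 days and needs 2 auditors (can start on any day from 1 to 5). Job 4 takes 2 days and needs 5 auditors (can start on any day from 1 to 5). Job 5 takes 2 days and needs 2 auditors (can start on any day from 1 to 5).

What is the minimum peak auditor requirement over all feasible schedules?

7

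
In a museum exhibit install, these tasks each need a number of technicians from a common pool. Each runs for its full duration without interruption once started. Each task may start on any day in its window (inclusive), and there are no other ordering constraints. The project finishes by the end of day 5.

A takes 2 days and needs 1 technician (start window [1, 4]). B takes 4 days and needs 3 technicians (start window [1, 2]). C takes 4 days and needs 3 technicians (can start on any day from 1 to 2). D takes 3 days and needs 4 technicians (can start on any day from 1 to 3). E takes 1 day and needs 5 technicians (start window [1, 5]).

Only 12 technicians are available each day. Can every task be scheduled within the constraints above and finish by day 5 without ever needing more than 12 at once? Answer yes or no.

Schedule A@1, B@1, C@1, D@3, E@5: d1:7  d2:7  d3:10  d4:10  d5:9 — peak 10 ≤ 12.

yes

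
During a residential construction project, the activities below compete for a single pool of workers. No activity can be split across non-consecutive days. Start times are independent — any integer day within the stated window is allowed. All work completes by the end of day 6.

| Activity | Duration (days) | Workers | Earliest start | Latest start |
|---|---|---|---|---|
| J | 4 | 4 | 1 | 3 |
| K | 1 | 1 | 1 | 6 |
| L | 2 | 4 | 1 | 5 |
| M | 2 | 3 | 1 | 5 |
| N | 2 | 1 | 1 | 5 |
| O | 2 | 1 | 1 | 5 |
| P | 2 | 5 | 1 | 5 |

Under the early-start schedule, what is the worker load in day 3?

4

At early start, day 3 has: J.
Demand: 4 = 4.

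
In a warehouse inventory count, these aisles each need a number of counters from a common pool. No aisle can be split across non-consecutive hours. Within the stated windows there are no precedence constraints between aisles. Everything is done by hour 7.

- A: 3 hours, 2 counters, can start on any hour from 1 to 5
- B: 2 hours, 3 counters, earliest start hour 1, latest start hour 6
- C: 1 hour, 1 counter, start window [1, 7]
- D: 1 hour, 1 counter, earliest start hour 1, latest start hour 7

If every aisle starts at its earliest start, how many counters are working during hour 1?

7

At early start, hour 1 has: A, B, C, D.
Demand: 2 + 3 + 1 + 1 = 7.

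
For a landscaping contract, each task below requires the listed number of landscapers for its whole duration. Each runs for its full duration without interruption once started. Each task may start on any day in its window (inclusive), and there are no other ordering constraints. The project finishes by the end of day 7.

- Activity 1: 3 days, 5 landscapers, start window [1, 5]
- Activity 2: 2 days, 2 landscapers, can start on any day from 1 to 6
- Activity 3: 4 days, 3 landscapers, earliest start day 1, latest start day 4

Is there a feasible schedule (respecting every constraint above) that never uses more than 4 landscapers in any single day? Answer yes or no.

Total landscaper-days = 31; over 7 days the average is 31/7 > 4, so some day must exceed 4.

no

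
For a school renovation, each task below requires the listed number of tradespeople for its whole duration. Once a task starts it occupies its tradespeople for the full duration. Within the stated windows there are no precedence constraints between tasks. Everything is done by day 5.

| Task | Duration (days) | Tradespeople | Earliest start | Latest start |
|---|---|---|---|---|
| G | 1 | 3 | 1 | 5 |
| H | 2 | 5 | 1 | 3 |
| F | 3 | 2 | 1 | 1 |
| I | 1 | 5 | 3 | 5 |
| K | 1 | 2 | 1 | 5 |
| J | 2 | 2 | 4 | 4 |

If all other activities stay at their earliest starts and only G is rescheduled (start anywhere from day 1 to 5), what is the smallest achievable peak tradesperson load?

G@1: d1:12  d2:7  d3:7  d4:2  d5:2 → peak 12
G@2: d1:9  d2:10  d3:7  d4:2  d5:2 → peak 10
G@3: d1:9  d2:7  d3:10  d4:2  d5:2 → peak 10
G@4: d1:9  d2:7  d3:7  d4:5  d5:2 → peak 9
G@5: d1:9  d2:7  d3:7  d4:2  d5:5 → peak 9
Best is G@4, peak 9.

9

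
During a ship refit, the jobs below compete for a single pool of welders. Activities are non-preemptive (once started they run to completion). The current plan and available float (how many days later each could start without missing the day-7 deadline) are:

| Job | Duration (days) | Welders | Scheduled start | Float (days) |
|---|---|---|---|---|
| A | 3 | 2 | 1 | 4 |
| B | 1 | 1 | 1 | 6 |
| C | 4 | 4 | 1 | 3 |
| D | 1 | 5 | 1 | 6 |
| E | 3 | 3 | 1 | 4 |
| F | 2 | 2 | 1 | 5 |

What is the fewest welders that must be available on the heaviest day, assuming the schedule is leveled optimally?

Early-start (A@1, B@1, C@1, D@1, E@1, F@1) gives peak 17: d1:17  d2:11  d3:9  d4:4  d5:0  d6:0  d7:0.
Shift D→7, E→4, F→5.
Schedule A@1, B@1, C@1, D@7, E@4, F@5: d1:7  d2:6  d3:6  d4:7  d5:5  d6:5  d7:5 — peak 7.

7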